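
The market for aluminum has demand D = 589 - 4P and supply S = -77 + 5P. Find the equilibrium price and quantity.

Set D = S: 589 - 4P = -77 + 5P.
666 = 9P, so P* = 74.
Q* = 589 − 4(74) = 293.

P* = 74, Q* = 293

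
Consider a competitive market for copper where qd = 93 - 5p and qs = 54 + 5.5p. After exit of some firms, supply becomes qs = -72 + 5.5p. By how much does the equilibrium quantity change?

Original equilibrium: p* = 26/7, q* = 521/7.
New equilibrium: 93 - 5p = -72 + 5.5p, so 165 = 10.5p and p' = 110/7; q' = 93 − 5(110/7) = 101/7.
Change in quantity: 101/7 − 521/7 = -60.

Δq = -60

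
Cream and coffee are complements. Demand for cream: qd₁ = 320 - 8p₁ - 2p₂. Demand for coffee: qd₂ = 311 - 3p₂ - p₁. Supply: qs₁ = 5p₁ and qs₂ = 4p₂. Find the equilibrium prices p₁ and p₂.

p₁ = 1618/89, p₂ = 3723/89

Market 1: 320 - 8p₁ - 2p₂ = 5p₁ → 13p₁ + 2p₂ = 320.
Market 2: 7p₂ + p₁ = 311.
Eliminating p₂: 7×(1) − 2×(2) gives 89p₁ = 1618, so p₁ = 1618/89.
Back-substitute into (2): p₂ = (311 − 1×1618/89) / 7 = 3723/89.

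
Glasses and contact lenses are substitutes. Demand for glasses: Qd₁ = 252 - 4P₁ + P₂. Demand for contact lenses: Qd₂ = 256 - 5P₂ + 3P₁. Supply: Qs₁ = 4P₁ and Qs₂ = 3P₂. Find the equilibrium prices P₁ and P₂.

P₁ = 2272/61, P₂ = 2804/61

Market 1: 252 - 4P₁ + P₂ = 4P₁ → 8P₁ - P₂ = 252.
Market 2: 8P₂ - 3P₁ = 256.
Eliminating P₂: 8×(1) + 1×(2) gives 61P₁ = 2272, so P₁ = 2272/61.
Back-substitute into (2): P₂ = (256 + 3×2272/61) / 8 = 2804/61.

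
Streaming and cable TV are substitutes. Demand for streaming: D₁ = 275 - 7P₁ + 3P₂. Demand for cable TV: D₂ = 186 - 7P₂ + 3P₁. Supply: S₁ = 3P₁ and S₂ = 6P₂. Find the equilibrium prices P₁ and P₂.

P₁ = 4133/121, P₂ = 2685/121

Market 1: 275 - 7P₁ + 3P₂ = 3P₁ → 10P₁ - 3P₂ = 275.
Market 2: 13P₂ - 3P₁ = 186.
Eliminating P₂: 13×(1) + 3×(2) gives 121P₁ = 4133, so P₁ = 4133/121.
Back-substitute into (2): P₂ = (186 + 3×4133/121) / 13 = 2685/121.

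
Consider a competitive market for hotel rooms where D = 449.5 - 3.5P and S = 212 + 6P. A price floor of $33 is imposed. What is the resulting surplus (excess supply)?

Surplus = 76

Equilibrium price would be P* = 25, so the floor at 33 binds.
At P = 33: D = 334, S = 410.
Surplus = 410 − 334 = 76.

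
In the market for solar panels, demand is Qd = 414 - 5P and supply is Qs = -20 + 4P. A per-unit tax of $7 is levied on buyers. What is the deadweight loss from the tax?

Pre-tax equilibrium: P* = 434/9, Q* = 1556/9.
Tax on buyers shifts demand to Qd = 414 − 5(P + 7) = 379 - 5P.
379 - 5P = -20 + 4P gives seller price Ps = 133/3; buyers pay Pb = 133/3 + 7 = 154/3.
New quantity: Q = 414 − 5(154/3) = 472/3.
DWL = ½ × 7 × (1556/9 − 472/3) = 490/9.

Deadweight loss = 490/9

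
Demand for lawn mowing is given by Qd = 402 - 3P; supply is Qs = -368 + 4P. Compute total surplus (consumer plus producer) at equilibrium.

Total surplus = 1512

Equilibrium: 402 - 3P = -368 + 4P gives P* = 110, Q* = 72.
Demand choke price: P = 134; supply starts at P = 92.
CS = ½(134 − 110)(72) = 864; PS = ½(110 − 92)(72) = 648.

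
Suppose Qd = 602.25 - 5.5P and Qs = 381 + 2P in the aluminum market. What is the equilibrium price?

P* = 29.5

Set Qd = Qs: 602.25 - 5.5P = 381 + 2P.
221.25 = 7.5P, so P* = 29.5.
Q* = 602.25 − 5.5(29.5) = 440.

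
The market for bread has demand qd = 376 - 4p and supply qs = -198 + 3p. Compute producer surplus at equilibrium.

Producer surplus = 384

Equilibrium: 376 - 4p = -198 + 3p gives p* = 82, q* = 48.
Supply starts at p = 66 (where qs = 0).
PS = ½(82 − 66)(48) = 384.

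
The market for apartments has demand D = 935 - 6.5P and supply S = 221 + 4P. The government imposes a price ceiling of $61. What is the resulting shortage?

Equilibrium price would be P* = 68, so the ceiling at 61 binds.
At P = 61: D = 935 − 6.5(61) = 538.5, S = 221 + 4(61) = 465.
Shortage = 538.5 − 465 = 73.5.

Shortage = 73.5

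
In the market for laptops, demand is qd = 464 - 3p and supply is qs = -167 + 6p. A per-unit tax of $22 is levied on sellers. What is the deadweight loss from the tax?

Pre-tax equilibrium: p* = 631/9, q* = 761/3.
Tax on sellers shifts supply to qs = -167 + 6(p − 22) = -299 + 6p.
464 - 3p = -299 + 6p gives buyer price pb = 763/9; sellers receive ps = 763/9 − 22 = 565/9.
New quantity: q = 464 − 3(763/9) = 629/3.
DWL = ½ × 22 × (761/3 − 629/3) = 484.

Deadweight loss = 484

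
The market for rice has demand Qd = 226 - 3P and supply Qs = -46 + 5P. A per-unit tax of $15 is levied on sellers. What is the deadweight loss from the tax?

Deadweight loss = 210.9375

Pre-tax equilibrium: P* = 34, Q* = 124.
Tax on sellers shifts supply to Qs = -46 + 5(P − 15) = -121 + 5P.
226 - 3P = -121 + 5P gives buyer price Pb = 43.375; sellers receive Ps = 43.375 − 15 = 28.375.
New quantity: Q = 226 − 3(43.375) = 95.875.
DWL = ½ × 15 × (124 − 95.875) = 210.9375.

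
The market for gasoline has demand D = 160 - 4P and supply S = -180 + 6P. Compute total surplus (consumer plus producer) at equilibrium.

Total surplus = 120

Equilibrium: 160 - 4P = -180 + 6P gives P* = 34, Q* = 24.
Demand choke price: P = 40; supply starts at P = 30.
CS = ½(40 − 34)(24) = 72; PS = ½(34 − 30)(24) = 48.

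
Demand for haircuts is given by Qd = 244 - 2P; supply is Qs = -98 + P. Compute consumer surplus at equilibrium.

Consumer surplus = 64

Equilibrium: 244 - 2P = -98 + P gives P* = 114, Q* = 16.
Demand choke price (Qd = 0): P = 122.
CS = ½(122 − 114)(16) = 64.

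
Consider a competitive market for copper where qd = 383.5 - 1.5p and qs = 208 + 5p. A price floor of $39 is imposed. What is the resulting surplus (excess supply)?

Equilibrium price would be p* = 27, so the floor at 39 binds.
At p = 39: qd = 325, qs = 403.
Surplus = 403 − 325 = 78.

Surplus = 78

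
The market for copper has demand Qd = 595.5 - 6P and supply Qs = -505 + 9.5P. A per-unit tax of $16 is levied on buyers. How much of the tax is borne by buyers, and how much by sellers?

Pre-tax equilibrium: P* = 71, Q* = 169.5.
Tax on buyers shifts demand to Qd = 595.5 − 6(P + 16) = 499.5 - 6P.
499.5 - 6P = -505 + 9.5P gives seller price Ps = 2009/31; buyers pay Pb = 2009/31 + 16 = 2505/31.
New quantity: Q = 595.5 − 6(2505/31) = 6861/62.
Buyer burden = 2505/31 − 71 = 304/31; seller burden = 71 − 2009/31 = 192/31.

Buyers bear 304/31, sellers bear 192/31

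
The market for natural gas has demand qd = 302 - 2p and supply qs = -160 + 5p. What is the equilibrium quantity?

Set qd = qs: 302 - 2p = -160 + 5p.
462 = 7p, so p* = 66.
q* = 302 − 2(66) = 170.

q* = 170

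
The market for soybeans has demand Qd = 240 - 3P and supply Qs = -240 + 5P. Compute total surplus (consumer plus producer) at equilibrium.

Total surplus = 960

Equilibrium: 240 - 3P = -240 + 5P gives P* = 60, Q* = 60.
Demand choke price: P = 80; supply starts at P = 48.
CS = ½(80 − 60)(60) = 600; PS = ½(60 − 48)(60) = 360.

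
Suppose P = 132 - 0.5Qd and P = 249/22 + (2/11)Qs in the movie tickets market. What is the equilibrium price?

P* = 43.5

Set the two price expressions equal: 132 - 0.5Q = 249/22 + (2/11)Q.
2655/22 = (15/22)Q, so Q* = 177.
P* = 132 − (0.5)(177) = 43.5.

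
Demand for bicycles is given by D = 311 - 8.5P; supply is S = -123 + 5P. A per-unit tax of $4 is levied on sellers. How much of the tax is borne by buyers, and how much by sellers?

Buyers bear 40/27, sellers bear 68/27

Pre-tax equilibrium: P* = 868/27, Q* = 1019/27.
Tax on sellers shifts supply to S = -123 + 5(P − 4) = -143 + 5P.
311 - 8.5P = -143 + 5P gives buyer price Pb = 908/27; sellers receive Ps = 908/27 − 4 = 800/27.
New quantity: Q = 311 − 8.5(908/27) = 679/27.
Buyer burden = 908/27 − 868/27 = 40/27; seller burden = 868/27 − 800/27 = 68/27.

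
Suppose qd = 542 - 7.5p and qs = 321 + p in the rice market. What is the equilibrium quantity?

q* = 347

Set qd = qs: 542 - 7.5p = 321 + p.
221 = 8.5p, so p* = 26.
q* = 542 − 7.5(26) = 347.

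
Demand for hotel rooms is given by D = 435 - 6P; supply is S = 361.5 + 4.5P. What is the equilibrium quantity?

Set D = S: 435 - 6P = 361.5 + 4.5P.
73.5 = 10.5P, so P* = 7.
Q* = 435 − 6(7) = 393.

Q* = 393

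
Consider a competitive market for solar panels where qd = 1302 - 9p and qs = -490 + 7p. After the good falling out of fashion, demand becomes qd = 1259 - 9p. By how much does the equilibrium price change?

Original equilibrium: p* = 112, q* = 294.
New equilibrium: 1259 - 9p = -490 + 7p, so 1749 = 16p and p' = 109.3125; q' = 1259 − 9(109.3125) = 275.1875.
Change in price: 109.3125 − 112 = -2.6875.

Δp = -2.6875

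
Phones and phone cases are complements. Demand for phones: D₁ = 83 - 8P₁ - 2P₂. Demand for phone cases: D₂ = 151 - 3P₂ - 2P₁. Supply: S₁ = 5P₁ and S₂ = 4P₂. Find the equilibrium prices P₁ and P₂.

P₁ = 93/29, P₂ = 599/29

Market 1: 83 - 8P₁ - 2P₂ = 5P₁ → 13P₁ + 2P₂ = 83.
Market 2: 7P₂ + 2P₁ = 151.
Eliminating P₂: 7×(1) − 2×(2) gives 87P₁ = 279, so P₁ = 93/29.
Back-substitute into (2): P₂ = (151 − 2×93/29) / 7 = 599/29.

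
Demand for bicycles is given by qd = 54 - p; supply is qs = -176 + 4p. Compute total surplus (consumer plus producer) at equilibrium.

Total surplus = 40

Equilibrium: 54 - p = -176 + 4p gives p* = 46, q* = 8.
Demand choke price: p = 54; supply starts at p = 44.
CS = ½(54 − 46)(8) = 32; PS = ½(46 − 44)(8) = 8.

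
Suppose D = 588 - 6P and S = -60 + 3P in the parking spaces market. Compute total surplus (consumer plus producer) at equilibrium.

Equilibrium: 588 - 6P = -60 + 3P gives P* = 72, Q* = 156.
Demand choke price: P = 98; supply starts at P = 20.
CS = ½(98 − 72)(156) = 2028; PS = ½(72 − 20)(156) = 4056.

Total surplus = 6084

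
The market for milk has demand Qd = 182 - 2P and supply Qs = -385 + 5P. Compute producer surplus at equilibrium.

Equilibrium: 182 - 2P = -385 + 5P gives P* = 81, Q* = 20.
Supply starts at P = 77 (where Qs = 0).
PS = ½(81 − 77)(20) = 40.

Producer surplus = 40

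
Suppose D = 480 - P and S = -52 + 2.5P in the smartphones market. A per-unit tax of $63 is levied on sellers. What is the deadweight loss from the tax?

Pre-tax equilibrium: P* = 152, Q* = 328.
Tax on sellers shifts supply to S = -52 + 2.5(P − 63) = -209.5 + 2.5P.
480 - P = -209.5 + 2.5P gives buyer price Pb = 197; sellers receive Ps = 197 − 63 = 134.
New quantity: Q = 480 − 1(197) = 283.
DWL = ½ × 63 × (328 − 283) = 1417.5.

Deadweight loss = 1417.5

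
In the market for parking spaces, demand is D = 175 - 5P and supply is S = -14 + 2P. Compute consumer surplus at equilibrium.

Equilibrium: 175 - 5P = -14 + 2P gives P* = 27, Q* = 40.
Demand choke price (D = 0): P = 35.
CS = ½(35 − 27)(40) = 160.

Consumer surplus = 160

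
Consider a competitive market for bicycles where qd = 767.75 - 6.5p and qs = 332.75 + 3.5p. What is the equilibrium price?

Set qd = qs: 767.75 - 6.5p = 332.75 + 3.5p.
435 = 10p, so p* = 43.5.
q* = 767.75 − 6.5(43.5) = 485.

p* = 43.5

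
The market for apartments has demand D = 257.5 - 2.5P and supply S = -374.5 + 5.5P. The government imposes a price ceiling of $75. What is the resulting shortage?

Equilibrium price would be P* = 79, so the ceiling at 75 binds.
At P = 75: D = 257.5 − 2.5(75) = 70, S = -374.5 + 5.5(75) = 38.
Shortage = 70 − 38 = 32.

Shortage = 32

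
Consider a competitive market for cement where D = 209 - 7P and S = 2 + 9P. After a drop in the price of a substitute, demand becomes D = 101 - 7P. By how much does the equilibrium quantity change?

Original equilibrium: P* = 12.9375, Q* = 118.4375.
New equilibrium: 101 - 7P = 2 + 9P, so 99 = 16P and P' = 6.1875; Q' = 101 − 7(6.1875) = 57.6875.
Change in quantity: 57.6875 − 118.4375 = -60.75.

ΔQ = -60.75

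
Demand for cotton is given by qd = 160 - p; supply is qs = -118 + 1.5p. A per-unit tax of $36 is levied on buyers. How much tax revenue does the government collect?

Tax revenue = 979.2

Pre-tax equilibrium: p* = 111.2, q* = 48.8.
Tax on buyers shifts demand to qd = 160 − 1(p + 36) = 124 - p.
124 - p = -118 + 1.5p gives seller price ps = 96.8; buyers pay pb = 96.8 + 36 = 132.8.
New quantity: q = 160 − 1(132.8) = 27.2.
Revenue = 36 × 27.2 = 979.2.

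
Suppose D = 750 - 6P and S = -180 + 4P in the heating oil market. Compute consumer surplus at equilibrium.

Consumer surplus = 3072

Equilibrium: 750 - 6P = -180 + 4P gives P* = 93, Q* = 192.
Demand choke price (D = 0): P = 125.
CS = ½(125 − 93)(192) = 3072.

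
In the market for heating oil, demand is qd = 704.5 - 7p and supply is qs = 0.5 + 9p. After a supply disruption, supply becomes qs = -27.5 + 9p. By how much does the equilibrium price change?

Δp = 1.75

Original equilibrium: p* = 44, q* = 396.5.
New equilibrium: 704.5 - 7p = -27.5 + 9p, so 732 = 16p and p' = 45.75; q' = 704.5 − 7(45.75) = 384.25.
Change in price: 45.75 − 44 = 1.75.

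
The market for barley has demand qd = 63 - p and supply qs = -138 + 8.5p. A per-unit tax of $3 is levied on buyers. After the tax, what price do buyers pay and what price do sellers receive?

Buyers pay 453/19, sellers receive 396/19

Pre-tax equilibrium: p* = 402/19, q* = 795/19.
Tax on buyers shifts demand to qd = 63 − 1(p + 3) = 60 - p.
60 - p = -138 + 8.5p gives seller price ps = 396/19; buyers pay pb = 396/19 + 3 = 453/19.
New quantity: q = 63 − 1(453/19) = 744/19.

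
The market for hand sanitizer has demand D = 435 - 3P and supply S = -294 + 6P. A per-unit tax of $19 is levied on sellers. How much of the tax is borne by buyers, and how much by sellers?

Pre-tax equilibrium: P* = 81, Q* = 192.
Tax on sellers shifts supply to S = -294 + 6(P − 19) = -408 + 6P.
435 - 3P = -408 + 6P gives buyer price Pb = 281/3; sellers receive Ps = 281/3 − 19 = 224/3.
New quantity: Q = 435 − 3(281/3) = 154.
Buyer burden = 281/3 − 81 = 38/3; seller burden = 81 − 224/3 = 19/3.

Buyers bear 38/3, sellers bear 19/3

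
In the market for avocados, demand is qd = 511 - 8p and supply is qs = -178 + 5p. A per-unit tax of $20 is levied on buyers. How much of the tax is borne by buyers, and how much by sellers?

Buyers bear 100/13, sellers bear 160/13

Pre-tax equilibrium: p* = 53, q* = 87.
Tax on buyers shifts demand to qd = 511 − 8(p + 20) = 351 - 8p.
351 - 8p = -178 + 5p gives seller price ps = 529/13; buyers pay pb = 529/13 + 20 = 789/13.
New quantity: q = 511 − 8(789/13) = 331/13.
Buyer burden = 789/13 − 53 = 100/13; seller burden = 53 − 529/13 = 160/13.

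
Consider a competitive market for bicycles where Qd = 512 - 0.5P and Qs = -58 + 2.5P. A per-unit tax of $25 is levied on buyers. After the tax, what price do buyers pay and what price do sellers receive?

Pre-tax equilibrium: P* = 190, Q* = 417.
Tax on buyers shifts demand to Qd = 512 − 0.5(P + 25) = 499.5 - 0.5P.
499.5 - 0.5P = -58 + 2.5P gives seller price Ps = 1115/6; buyers pay Pb = 1115/6 + 25 = 1265/6.
New quantity: Q = 512 − 0.5(1265/6) = 4879/12.

Buyers pay 1265/6, sellers receive 1115/6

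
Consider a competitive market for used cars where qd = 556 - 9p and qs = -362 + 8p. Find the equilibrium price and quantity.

Set qd = qs: 556 - 9p = -362 + 8p.
918 = 17p, so p* = 54.
q* = 556 − 9(54) = 70.

p* = 54, q* = 70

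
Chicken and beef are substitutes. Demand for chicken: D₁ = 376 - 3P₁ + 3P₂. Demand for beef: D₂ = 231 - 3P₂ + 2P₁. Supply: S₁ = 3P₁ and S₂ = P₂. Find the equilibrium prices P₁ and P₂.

Market 1: 376 - 3P₁ + 3P₂ = 3P₁ → 6P₁ - 3P₂ = 376.
Market 2: 4P₂ - 2P₁ = 231.
Eliminating P₂: 4×(1) + 3×(2) gives 18P₁ = 2197, so P₁ = 2197/18.
Back-substitute into (2): P₂ = (231 + 2×2197/18) / 4 = 1069/9.

P₁ = 2197/18, P₂ = 1069/9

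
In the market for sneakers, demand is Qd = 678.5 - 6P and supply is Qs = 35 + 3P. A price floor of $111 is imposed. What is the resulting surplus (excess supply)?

Equilibrium price would be P* = 71.5, so the floor at 111 binds.
At P = 111: Qd = 12.5, Qs = 368.
Surplus = 368 − 12.5 = 355.5.

Surplus = 355.5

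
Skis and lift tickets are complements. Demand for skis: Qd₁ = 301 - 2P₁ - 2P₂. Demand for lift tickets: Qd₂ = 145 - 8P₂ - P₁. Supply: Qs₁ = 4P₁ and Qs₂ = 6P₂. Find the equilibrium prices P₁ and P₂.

Market 1: 301 - 2P₁ - 2P₂ = 4P₁ → 6P₁ + 2P₂ = 301.
Market 2: 14P₂ + P₁ = 145.
Eliminating P₂: 14×(1) − 2×(2) gives 82P₁ = 3924, so P₁ = 1962/41.
Back-substitute into (2): P₂ = (145 − 1×1962/41) / 14 = 569/82.

P₁ = 1962/41, P₂ = 569/82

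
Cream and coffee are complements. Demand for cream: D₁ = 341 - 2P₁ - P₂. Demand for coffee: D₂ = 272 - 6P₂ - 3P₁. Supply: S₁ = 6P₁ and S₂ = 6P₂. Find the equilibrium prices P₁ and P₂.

P₁ = 3820/93, P₂ = 1153/93

Market 1: 341 - 2P₁ - P₂ = 6P₁ → 8P₁ + P₂ = 341.
Market 2: 12P₂ + 3P₁ = 272.
Eliminating P₂: 12×(1) − 1×(2) gives 93P₁ = 3820, so P₁ = 3820/93.
Back-substitute into (2): P₂ = (272 − 3×3820/93) / 12 = 1153/93.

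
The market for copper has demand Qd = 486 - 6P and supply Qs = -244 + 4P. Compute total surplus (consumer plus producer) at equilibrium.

Total surplus = 480

Equilibrium: 486 - 6P = -244 + 4P gives P* = 73, Q* = 48.
Demand choke price: P = 81; supply starts at P = 61.
CS = ½(81 − 73)(48) = 192; PS = ½(73 − 61)(48) = 288.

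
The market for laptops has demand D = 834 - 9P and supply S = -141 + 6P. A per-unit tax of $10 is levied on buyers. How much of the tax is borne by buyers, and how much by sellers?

Buyers bear $4, sellers bear $6

Pre-tax equilibrium: P* = 65, Q* = 249.
Tax on buyers shifts demand to D = 834 − 9(P + 10) = 744 - 9P.
744 - 9P = -141 + 6P gives seller price Ps = 59; buyers pay Pb = 59 + 10 = 69.
New quantity: Q = 834 − 9(69) = 213.
Buyer burden = 69 − 65 = 4; seller burden = 65 − 59 = 6.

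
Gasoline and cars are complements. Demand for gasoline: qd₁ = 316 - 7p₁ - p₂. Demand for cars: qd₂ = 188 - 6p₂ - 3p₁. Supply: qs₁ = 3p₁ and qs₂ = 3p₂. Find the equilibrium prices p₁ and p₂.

p₁ = 2656/87, p₂ = 932/87

Market 1: 316 - 7p₁ - p₂ = 3p₁ → 10p₁ + p₂ = 316.
Market 2: 9p₂ + 3p₁ = 188.
Eliminating p₂: 9×(1) − 1×(2) gives 87p₁ = 2656, so p₁ = 2656/87.
Back-substitute into (2): p₂ = (188 − 3×2656/87) / 9 = 932/87.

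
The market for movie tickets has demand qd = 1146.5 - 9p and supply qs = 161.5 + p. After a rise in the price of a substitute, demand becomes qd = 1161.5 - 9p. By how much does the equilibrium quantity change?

Δq = 1.5

Original equilibrium: p* = 98.5, q* = 260.
New equilibrium: 1161.5 - 9p = 161.5 + p, so 1000 = 10p and p' = 100; q' = 1161.5 − 9(100) = 261.5.
Change in quantity: 261.5 − 260 = 1.5.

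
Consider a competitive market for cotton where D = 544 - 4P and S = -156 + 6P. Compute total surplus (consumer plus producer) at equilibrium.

Total surplus = 14520

Equilibrium: 544 - 4P = -156 + 6P gives P* = 70, Q* = 264.
Demand choke price: P = 136; supply starts at P = 26.
CS = ½(136 − 70)(264) = 8712; PS = ½(70 − 26)(264) = 5808.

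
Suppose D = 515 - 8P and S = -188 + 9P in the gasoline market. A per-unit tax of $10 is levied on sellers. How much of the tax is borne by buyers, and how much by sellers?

Buyers bear 90/17, sellers bear 80/17

Pre-tax equilibrium: P* = 703/17, Q* = 3131/17.
Tax on sellers shifts supply to S = -188 + 9(P − 10) = -278 + 9P.
515 - 8P = -278 + 9P gives buyer price Pb = 793/17; sellers receive Ps = 793/17 − 10 = 623/17.
New quantity: Q = 515 − 8(793/17) = 2411/17.
Buyer burden = 793/17 − 703/17 = 90/17; seller burden = 703/17 − 623/17 = 80/17.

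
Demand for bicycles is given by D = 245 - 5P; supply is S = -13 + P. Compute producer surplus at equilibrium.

Producer surplus = 450

Equilibrium: 245 - 5P = -13 + P gives P* = 43, Q* = 30.
Supply starts at P = 13 (where S = 0).
PS = ½(43 − 13)(30) = 450.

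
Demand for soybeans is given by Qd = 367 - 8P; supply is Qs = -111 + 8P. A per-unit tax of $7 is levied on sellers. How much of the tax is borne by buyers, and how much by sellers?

Buyers bear $3.5, sellers bear $3.5

Pre-tax equilibrium: P* = 29.875, Q* = 128.
Tax on sellers shifts supply to Qs = -111 + 8(P − 7) = -167 + 8P.
367 - 8P = -167 + 8P gives buyer price Pb = 33.375; sellers receive Ps = 33.375 − 7 = 26.375.
New quantity: Q = 367 − 8(33.375) = 100.
Buyer burden = 33.375 − 29.875 = 3.5; seller burden = 29.875 − 26.375 = 3.5.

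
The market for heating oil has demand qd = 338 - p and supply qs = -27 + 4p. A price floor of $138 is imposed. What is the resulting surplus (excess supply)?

Equilibrium price would be p* = 73, so the floor at 138 binds.
At p = 138: qd = 200, qs = 525.
Surplus = 525 − 200 = 325.

Surplus = 325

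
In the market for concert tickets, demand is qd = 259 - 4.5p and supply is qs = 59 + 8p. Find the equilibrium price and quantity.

p* = 16, q* = 187

Set qd = qs: 259 - 4.5p = 59 + 8p.
200 = 12.5p, so p* = 16.
q* = 259 − 4.5(16) = 187.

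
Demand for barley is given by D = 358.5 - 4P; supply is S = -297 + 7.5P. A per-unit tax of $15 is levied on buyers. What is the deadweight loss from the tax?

Deadweight loss = 6750/23

Pre-tax equilibrium: P* = 57, Q* = 130.5.
Tax on buyers shifts demand to D = 358.5 − 4(P + 15) = 298.5 - 4P.
298.5 - 4P = -297 + 7.5P gives seller price Ps = 1191/23; buyers pay Pb = 1191/23 + 15 = 1536/23.
New quantity: Q = 358.5 − 4(1536/23) = 4203/46.
DWL = ½ × 15 × (130.5 − 4203/46) = 6750/23.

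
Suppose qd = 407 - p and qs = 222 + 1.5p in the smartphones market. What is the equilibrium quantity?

Set qd = qs: 407 - p = 222 + 1.5p.
185 = 2.5p, so p* = 74.
q* = 407 − 1(74) = 333.

q* = 333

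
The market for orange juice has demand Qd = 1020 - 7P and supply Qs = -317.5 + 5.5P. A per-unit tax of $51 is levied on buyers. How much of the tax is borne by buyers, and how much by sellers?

Buyers bear $22.44, sellers bear $28.56

Pre-tax equilibrium: P* = 107, Q* = 271.
Tax on buyers shifts demand to Qd = 1020 − 7(P + 51) = 663 - 7P.
663 - 7P = -317.5 + 5.5P gives seller price Ps = 78.44; buyers pay Pb = 78.44 + 51 = 129.44.
New quantity: Q = 1020 − 7(129.44) = 113.92.
Buyer burden = 129.44 − 107 = 22.44; seller burden = 107 − 78.44 = 28.56.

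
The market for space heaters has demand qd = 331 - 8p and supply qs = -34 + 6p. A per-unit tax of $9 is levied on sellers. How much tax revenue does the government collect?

Tax revenue = 5769/7

Pre-tax equilibrium: p* = 365/14, q* = 857/7.
Tax on sellers shifts supply to qs = -34 + 6(p − 9) = -88 + 6p.
331 - 8p = -88 + 6p gives buyer price pb = 419/14; sellers receive ps = 419/14 − 9 = 293/14.
New quantity: q = 331 − 8(419/14) = 641/7.
Revenue = 9 × 641/7 = 5769/7.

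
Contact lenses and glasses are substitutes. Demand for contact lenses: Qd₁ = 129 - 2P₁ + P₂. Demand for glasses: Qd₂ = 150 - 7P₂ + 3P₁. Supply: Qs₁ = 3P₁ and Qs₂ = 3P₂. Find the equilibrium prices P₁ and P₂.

P₁ = 1440/47, P₂ = 1137/47

Market 1: 129 - 2P₁ + P₂ = 3P₁ → 5P₁ - P₂ = 129.
Market 2: 10P₂ - 3P₁ = 150.
Eliminating P₂: 10×(1) + 1×(2) gives 47P₁ = 1440, so P₁ = 1440/47.
Back-substitute into (2): P₂ = (150 + 3×1440/47) / 10 = 1137/47.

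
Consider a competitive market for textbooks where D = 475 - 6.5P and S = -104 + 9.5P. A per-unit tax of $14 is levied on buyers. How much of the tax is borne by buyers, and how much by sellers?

Pre-tax equilibrium: P* = 36.1875, Q* = 239.78125.
Tax on buyers shifts demand to D = 475 − 6.5(P + 14) = 384 - 6.5P.
384 - 6.5P = -104 + 9.5P gives seller price Ps = 30.5; buyers pay Pb = 30.5 + 14 = 44.5.
New quantity: Q = 475 − 6.5(44.5) = 185.75.
Buyer burden = 44.5 − 36.1875 = 8.3125; seller burden = 36.1875 − 30.5 = 5.6875.

Buyers bear $8.3125, sellers bear $5.6875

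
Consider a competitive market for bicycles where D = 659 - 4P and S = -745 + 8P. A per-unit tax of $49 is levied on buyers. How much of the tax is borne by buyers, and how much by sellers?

Pre-tax equilibrium: P* = 117, Q* = 191.
Tax on buyers shifts demand to D = 659 − 4(P + 49) = 463 - 4P.
463 - 4P = -745 + 8P gives seller price Ps = 302/3; buyers pay Pb = 302/3 + 49 = 449/3.
New quantity: Q = 659 − 4(449/3) = 181/3.
Buyer burden = 449/3 − 117 = 98/3; seller burden = 117 − 302/3 = 49/3.

Buyers bear 98/3, sellers bear 49/3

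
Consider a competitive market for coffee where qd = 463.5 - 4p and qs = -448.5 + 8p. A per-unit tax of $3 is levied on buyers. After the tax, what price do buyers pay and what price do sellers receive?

Pre-tax equilibrium: p* = 76, q* = 159.5.
Tax on buyers shifts demand to qd = 463.5 − 4(p + 3) = 451.5 - 4p.
451.5 - 4p = -448.5 + 8p gives seller price ps = 75; buyers pay pb = 75 + 3 = 78.
New quantity: q = 463.5 − 4(78) = 151.5.

Buyers pay $78, sellers receive $75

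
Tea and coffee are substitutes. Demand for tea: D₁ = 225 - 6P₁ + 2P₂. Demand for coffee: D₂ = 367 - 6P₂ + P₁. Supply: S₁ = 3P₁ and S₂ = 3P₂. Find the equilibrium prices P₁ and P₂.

P₁ = 2759/79, P₂ = 3528/79

Market 1: 225 - 6P₁ + 2P₂ = 3P₁ → 9P₁ - 2P₂ = 225.
Market 2: 9P₂ - P₁ = 367.
Eliminating P₂: 9×(1) + 2×(2) gives 79P₁ = 2759, so P₁ = 2759/79.
Back-substitute into (2): P₂ = (367 + 1×2759/79) / 9 = 3528/79.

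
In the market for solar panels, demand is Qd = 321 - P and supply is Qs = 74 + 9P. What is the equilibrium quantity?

Q* = 296.3

Set Qd = Qs: 321 - P = 74 + 9P.
247 = 10P, so P* = 24.7.
Q* = 321 − 1(24.7) = 296.3.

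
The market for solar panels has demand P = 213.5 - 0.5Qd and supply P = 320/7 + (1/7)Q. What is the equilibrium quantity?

Q* = 261

Set the two price expressions equal: 213.5 - 0.5Q = 320/7 + (1/7)Q.
2349/14 = (9/14)Q, so Q* = 261.
P* = 213.5 − (0.5)(261) = 83.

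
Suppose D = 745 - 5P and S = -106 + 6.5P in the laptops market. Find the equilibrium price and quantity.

P* = 74, Q* = 375

Set D = S: 745 - 5P = -106 + 6.5P.
851 = 11.5P, so P* = 74.
Q* = 745 − 5(74) = 375.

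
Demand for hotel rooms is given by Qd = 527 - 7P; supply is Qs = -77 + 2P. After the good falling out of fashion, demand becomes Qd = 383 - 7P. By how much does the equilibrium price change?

Original equilibrium: P* = 604/9, Q* = 515/9.
New equilibrium: 383 - 7P = -77 + 2P, so 460 = 9P and P' = 460/9; Q' = 383 − 7(460/9) = 227/9.
Change in price: 460/9 − 604/9 = -16.

ΔP = -16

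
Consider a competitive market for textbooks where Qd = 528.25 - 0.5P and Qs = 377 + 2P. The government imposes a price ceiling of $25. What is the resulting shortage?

Shortage = 88.75

Equilibrium price would be P* = 60.5, so the ceiling at 25 binds.
At P = 25: Qd = 528.25 − 0.5(25) = 515.75, Qs = 377 + 2(25) = 427.
Shortage = 515.75 − 427 = 88.75.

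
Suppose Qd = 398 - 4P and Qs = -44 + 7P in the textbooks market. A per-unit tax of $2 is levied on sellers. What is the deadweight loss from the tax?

Deadweight loss = 56/11

Pre-tax equilibrium: P* = 442/11, Q* = 2610/11.
Tax on sellers shifts supply to Qs = -44 + 7(P − 2) = -58 + 7P.
398 - 4P = -58 + 7P gives buyer price Pb = 456/11; sellers receive Ps = 456/11 − 2 = 434/11.
New quantity: Q = 398 − 4(456/11) = 2554/11.
DWL = ½ × 2 × (2610/11 − 2554/11) = 56/11.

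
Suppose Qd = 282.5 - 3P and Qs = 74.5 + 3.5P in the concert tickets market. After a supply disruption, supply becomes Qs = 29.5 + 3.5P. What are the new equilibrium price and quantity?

Original equilibrium: P* = 32, Q* = 186.5.
New equilibrium: 282.5 - 3P = 29.5 + 3.5P, so 253 = 6.5P and P' = 506/13; Q' = 282.5 − 3(506/13) = 4309/26.

P' = 506/13, Q' = 4309/26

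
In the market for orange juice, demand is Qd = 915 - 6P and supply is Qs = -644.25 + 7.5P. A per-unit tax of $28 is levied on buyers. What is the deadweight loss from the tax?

Pre-tax equilibrium: P* = 115.5, Q* = 222.
Tax on buyers shifts demand to Qd = 915 − 6(P + 28) = 747 - 6P.
747 - 6P = -644.25 + 7.5P gives seller price Ps = 1855/18; buyers pay Pb = 1855/18 + 28 = 2359/18.
New quantity: Q = 915 − 6(2359/18) = 386/3.
DWL = ½ × 28 × (222 − 386/3) = 3920/3.

Deadweight loss = 3920/3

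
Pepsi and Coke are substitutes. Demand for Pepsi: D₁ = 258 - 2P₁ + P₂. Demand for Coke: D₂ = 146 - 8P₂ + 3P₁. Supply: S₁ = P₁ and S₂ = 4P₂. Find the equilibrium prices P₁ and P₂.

Market 1: 258 - 2P₁ + P₂ = P₁ → 3P₁ - P₂ = 258.
Market 2: 12P₂ - 3P₁ = 146.
Eliminating P₂: 12×(1) + 1×(2) gives 33P₁ = 3242, so P₁ = 3242/33.
Back-substitute into (2): P₂ = (146 + 3×3242/33) / 12 = 404/11.

P₁ = 3242/33, P₂ = 404/11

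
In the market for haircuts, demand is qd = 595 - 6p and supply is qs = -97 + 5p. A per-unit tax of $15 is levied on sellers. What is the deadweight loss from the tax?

Deadweight loss = 3375/11

Pre-tax equilibrium: p* = 692/11, q* = 2393/11.
Tax on sellers shifts supply to qs = -97 + 5(p − 15) = -172 + 5p.
595 - 6p = -172 + 5p gives buyer price pb = 767/11; sellers receive ps = 767/11 − 15 = 602/11.
New quantity: q = 595 − 6(767/11) = 1943/11.
DWL = ½ × 15 × (2393/11 − 1943/11) = 3375/11.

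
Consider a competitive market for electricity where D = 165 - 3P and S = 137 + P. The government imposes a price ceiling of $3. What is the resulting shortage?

Equilibrium price would be P* = 7, so the ceiling at 3 binds.
At P = 3: D = 165 − 3(3) = 156, S = 137 + 1(3) = 140.
Shortage = 156 − 140 = 16.

Shortage = 16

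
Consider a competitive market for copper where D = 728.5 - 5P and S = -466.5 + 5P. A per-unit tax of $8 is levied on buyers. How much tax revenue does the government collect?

Tax revenue = 888

Pre-tax equilibrium: P* = 119.5, Q* = 131.
Tax on buyers shifts demand to D = 728.5 − 5(P + 8) = 688.5 - 5P.
688.5 - 5P = -466.5 + 5P gives seller price Ps = 115.5; buyers pay Pb = 115.5 + 8 = 123.5.
New quantity: Q = 728.5 − 5(123.5) = 111.
Revenue = 8 × 111 = 888.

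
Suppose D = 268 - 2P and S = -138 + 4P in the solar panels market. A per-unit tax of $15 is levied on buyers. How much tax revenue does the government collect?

Pre-tax equilibrium: P* = 203/3, Q* = 398/3.
Tax on buyers shifts demand to D = 268 − 2(P + 15) = 238 - 2P.
238 - 2P = -138 + 4P gives seller price Ps = 188/3; buyers pay Pb = 188/3 + 15 = 233/3.
New quantity: Q = 268 − 2(233/3) = 338/3.
Revenue = 15 × 338/3 = 1690.

Tax revenue = 1690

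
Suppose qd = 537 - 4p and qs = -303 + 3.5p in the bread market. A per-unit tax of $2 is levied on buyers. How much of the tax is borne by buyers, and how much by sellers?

Buyers bear 14/15, sellers bear 16/15

Pre-tax equilibrium: p* = 112, q* = 89.
Tax on buyers shifts demand to qd = 537 − 4(p + 2) = 529 - 4p.
529 - 4p = -303 + 3.5p gives seller price ps = 1664/15; buyers pay pb = 1664/15 + 2 = 1694/15.
New quantity: q = 537 − 4(1694/15) = 1279/15.
Buyer burden = 1694/15 − 112 = 14/15; seller burden = 112 − 1664/15 = 16/15.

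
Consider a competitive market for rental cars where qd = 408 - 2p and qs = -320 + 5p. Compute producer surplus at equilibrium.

Producer surplus = 4000

Equilibrium: 408 - 2p = -320 + 5p gives p* = 104, q* = 200.
Supply starts at p = 64 (where qs = 0).
PS = ½(104 − 64)(200) = 4000.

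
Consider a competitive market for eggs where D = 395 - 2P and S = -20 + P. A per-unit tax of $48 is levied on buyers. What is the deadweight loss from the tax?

Pre-tax equilibrium: P* = 415/3, Q* = 355/3.
Tax on buyers shifts demand to D = 395 − 2(P + 48) = 299 - 2P.
299 - 2P = -20 + P gives seller price Ps = 319/3; buyers pay Pb = 319/3 + 48 = 463/3.
New quantity: Q = 395 − 2(463/3) = 259/3.
DWL = ½ × 48 × (355/3 − 259/3) = 768.

Deadweight loss = 768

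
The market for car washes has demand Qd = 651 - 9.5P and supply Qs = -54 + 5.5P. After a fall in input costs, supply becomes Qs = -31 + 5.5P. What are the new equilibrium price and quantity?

Original equilibrium: P* = 47, Q* = 204.5.
New equilibrium: 651 - 9.5P = -31 + 5.5P, so 682 = 15P and P' = 682/15; Q' = 651 − 9.5(682/15) = 3286/15.

P' = 682/15, Q' = 3286/15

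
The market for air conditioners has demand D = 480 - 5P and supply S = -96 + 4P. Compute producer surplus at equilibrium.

Equilibrium: 480 - 5P = -96 + 4P gives P* = 64, Q* = 160.
Supply starts at P = 24 (where S = 0).
PS = ½(64 − 24)(160) = 3200.

Producer surplus = 3200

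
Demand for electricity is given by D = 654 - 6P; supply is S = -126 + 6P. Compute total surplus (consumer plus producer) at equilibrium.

Equilibrium: 654 - 6P = -126 + 6P gives P* = 65, Q* = 264.
Demand choke price: P = 109; supply starts at P = 21.
CS = ½(109 − 65)(264) = 5808; PS = ½(65 − 21)(264) = 5808.

Total surplus = 11616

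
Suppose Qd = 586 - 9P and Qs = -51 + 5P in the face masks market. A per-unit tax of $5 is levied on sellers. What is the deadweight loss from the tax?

Pre-tax equilibrium: P* = 45.5, Q* = 176.5.
Tax on sellers shifts supply to Qs = -51 + 5(P − 5) = -76 + 5P.
586 - 9P = -76 + 5P gives buyer price Pb = 331/7; sellers receive Ps = 331/7 − 5 = 296/7.
New quantity: Q = 586 − 9(331/7) = 1123/7.
DWL = ½ × 5 × (176.5 − 1123/7) = 1125/28.

Deadweight loss = 1125/28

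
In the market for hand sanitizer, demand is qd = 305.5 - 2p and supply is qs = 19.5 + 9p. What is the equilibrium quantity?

q* = 253.5

Set qd = qs: 305.5 - 2p = 19.5 + 9p.
286 = 11p, so p* = 26.
q* = 305.5 − 2(26) = 253.5.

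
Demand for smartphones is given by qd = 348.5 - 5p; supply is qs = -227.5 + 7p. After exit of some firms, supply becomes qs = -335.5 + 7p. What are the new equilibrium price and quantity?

p' = 57, q' = 63.5

Original equilibrium: p* = 48, q* = 108.5.
New equilibrium: 348.5 - 5p = -335.5 + 7p, so 684 = 12p and p' = 57; q' = 348.5 − 5(57) = 63.5.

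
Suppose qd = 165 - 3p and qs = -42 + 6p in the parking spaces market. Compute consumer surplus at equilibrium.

Consumer surplus = 1536

Equilibrium: 165 - 3p = -42 + 6p gives p* = 23, q* = 96.
Demand choke price (qd = 0): p = 55.
CS = ½(55 − 23)(96) = 1536.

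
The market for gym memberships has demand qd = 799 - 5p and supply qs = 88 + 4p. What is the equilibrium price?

p* = 79

Set qd = qs: 799 - 5p = 88 + 4p.
711 = 9p, so p* = 79.
q* = 799 − 5(79) = 404.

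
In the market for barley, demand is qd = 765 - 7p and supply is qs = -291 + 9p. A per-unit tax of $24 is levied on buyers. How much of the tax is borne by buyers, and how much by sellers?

Buyers bear $13.5, sellers bear $10.5

Pre-tax equilibrium: p* = 66, q* = 303.
Tax on buyers shifts demand to qd = 765 − 7(p + 24) = 597 - 7p.
597 - 7p = -291 + 9p gives seller price ps = 55.5; buyers pay pb = 55.5 + 24 = 79.5.
New quantity: q = 765 − 7(79.5) = 208.5.
Buyer burden = 79.5 − 66 = 13.5; seller burden = 66 − 55.5 = 10.5.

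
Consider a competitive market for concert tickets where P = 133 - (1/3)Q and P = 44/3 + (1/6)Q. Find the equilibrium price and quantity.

P* = 487/9, Q* = 710/3

Set the two price expressions equal: 133 - (1/3)Q = 44/3 + (1/6)Q.
355/3 = 0.5Q, so Q* = 710/3.
P* = 133 − (1/3)(710/3) = 487/9.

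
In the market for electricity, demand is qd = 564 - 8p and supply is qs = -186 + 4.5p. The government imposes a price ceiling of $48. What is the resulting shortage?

Shortage = 150

Equilibrium price would be p* = 60, so the ceiling at 48 binds.
At p = 48: qd = 564 − 8(48) = 180, qs = -186 + 4.5(48) = 30.
Shortage = 180 − 30 = 150.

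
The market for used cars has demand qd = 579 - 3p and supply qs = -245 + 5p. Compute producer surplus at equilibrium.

Equilibrium: 579 - 3p = -245 + 5p gives p* = 103, q* = 270.
Supply starts at p = 49 (where qs = 0).
PS = ½(103 − 49)(270) = 7290.

Producer surplus = 7290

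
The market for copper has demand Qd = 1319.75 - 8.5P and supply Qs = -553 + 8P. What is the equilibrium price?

P* = 113.5

Set Qd = Qs: 1319.75 - 8.5P = -553 + 8P.
1872.75 = 16.5P, so P* = 113.5.
Q* = 1319.75 − 8.5(113.5) = 355.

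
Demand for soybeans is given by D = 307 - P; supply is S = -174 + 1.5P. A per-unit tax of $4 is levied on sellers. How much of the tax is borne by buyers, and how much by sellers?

Pre-tax equilibrium: P* = 192.4, Q* = 114.6.
Tax on sellers shifts supply to S = -174 + 1.5(P − 4) = -180 + 1.5P.
307 - P = -180 + 1.5P gives buyer price Pb = 194.8; sellers receive Ps = 194.8 − 4 = 190.8.
New quantity: Q = 307 − 1(194.8) = 112.2.
Buyer burden = 194.8 − 192.4 = 2.4; seller burden = 192.4 − 190.8 = 1.6.

Buyers bear $2.4, sellers bear $1.6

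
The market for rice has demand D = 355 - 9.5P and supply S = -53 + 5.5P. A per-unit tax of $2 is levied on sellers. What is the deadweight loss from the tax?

Deadweight loss = 209/30

Pre-tax equilibrium: P* = 27.2, Q* = 96.6.
Tax on sellers shifts supply to S = -53 + 5.5(P − 2) = -64 + 5.5P.
355 - 9.5P = -64 + 5.5P gives buyer price Pb = 419/15; sellers receive Ps = 419/15 − 2 = 389/15.
New quantity: Q = 355 − 9.5(419/15) = 2689/30.
DWL = ½ × 2 × (96.6 − 2689/30) = 209/30.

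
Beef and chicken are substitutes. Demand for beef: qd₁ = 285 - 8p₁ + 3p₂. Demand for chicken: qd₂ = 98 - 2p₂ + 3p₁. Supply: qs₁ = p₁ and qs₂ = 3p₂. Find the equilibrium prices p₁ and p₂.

Market 1: 285 - 8p₁ + 3p₂ = p₁ → 9p₁ - 3p₂ = 285.
Market 2: 5p₂ - 3p₁ = 98.
Eliminating p₂: 5×(1) + 3×(2) gives 36p₁ = 1719, so p₁ = 47.75.
Back-substitute into (2): p₂ = (98 + 3×47.75) / 5 = 48.25.

p₁ = 47.75, p₂ = 48.25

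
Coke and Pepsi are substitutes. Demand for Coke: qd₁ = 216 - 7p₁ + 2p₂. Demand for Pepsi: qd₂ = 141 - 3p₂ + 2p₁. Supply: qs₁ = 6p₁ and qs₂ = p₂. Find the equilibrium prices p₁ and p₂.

p₁ = 23.875, p₂ = 47.1875

Market 1: 216 - 7p₁ + 2p₂ = 6p₁ → 13p₁ - 2p₂ = 216.
Market 2: 4p₂ - 2p₁ = 141.
Eliminating p₂: 4×(1) + 2×(2) gives 48p₁ = 1146, so p₁ = 23.875.
Back-substitute into (2): p₂ = (141 + 2×23.875) / 4 = 47.1875.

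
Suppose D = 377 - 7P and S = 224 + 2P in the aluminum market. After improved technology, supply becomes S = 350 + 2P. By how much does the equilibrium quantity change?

ΔQ = 98

Original equilibrium: P* = 17, Q* = 258.
New equilibrium: 377 - 7P = 350 + 2P, so 27 = 9P and P' = 3; Q' = 377 − 7(3) = 356.
Change in quantity: 356 − 258 = 98.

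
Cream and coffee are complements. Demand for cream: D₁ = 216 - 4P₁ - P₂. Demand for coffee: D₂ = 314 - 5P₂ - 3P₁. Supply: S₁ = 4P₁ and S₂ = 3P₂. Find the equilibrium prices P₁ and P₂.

P₁ = 1414/61, P₂ = 1864/61

Market 1: 216 - 4P₁ - P₂ = 4P₁ → 8P₁ + P₂ = 216.
Market 2: 8P₂ + 3P₁ = 314.
Eliminating P₂: 8×(1) − 1×(2) gives 61P₁ = 1414, so P₁ = 1414/61.
Back-substitute into (2): P₂ = (314 − 3×1414/61) / 8 = 1864/61.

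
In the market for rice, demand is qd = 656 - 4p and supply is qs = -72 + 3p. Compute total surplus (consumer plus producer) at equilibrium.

Equilibrium: 656 - 4p = -72 + 3p gives p* = 104, q* = 240.
Demand choke price: p = 164; supply starts at p = 24.
CS = ½(164 − 104)(240) = 7200; PS = ½(104 − 24)(240) = 9600.

Total surplus = 16800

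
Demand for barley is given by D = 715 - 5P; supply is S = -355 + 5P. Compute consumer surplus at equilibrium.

Consumer surplus = 3240

Equilibrium: 715 - 5P = -355 + 5P gives P* = 107, Q* = 180.
Demand choke price (D = 0): P = 143.
CS = ½(143 − 107)(180) = 3240.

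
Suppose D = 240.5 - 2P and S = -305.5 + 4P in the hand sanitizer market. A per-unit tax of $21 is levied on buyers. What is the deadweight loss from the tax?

Deadweight loss = 294

Pre-tax equilibrium: P* = 91, Q* = 58.5.
Tax on buyers shifts demand to D = 240.5 − 2(P + 21) = 198.5 - 2P.
198.5 - 2P = -305.5 + 4P gives seller price Ps = 84; buyers pay Pb = 84 + 21 = 105.
New quantity: Q = 240.5 − 2(105) = 30.5.
DWL = ½ × 21 × (58.5 − 30.5) = 294.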